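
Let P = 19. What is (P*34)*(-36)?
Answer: -23256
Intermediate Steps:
(P*34)*(-36) = (19*34)*(-36) = 646*(-36) = -23256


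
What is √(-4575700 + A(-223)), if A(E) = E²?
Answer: I*√4525971 ≈ 2127.4*I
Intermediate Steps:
√(-4575700 + A(-223)) = √(-4575700 + (-223)²) = √(-4575700 + 49729) = √(-4525971) = I*√4525971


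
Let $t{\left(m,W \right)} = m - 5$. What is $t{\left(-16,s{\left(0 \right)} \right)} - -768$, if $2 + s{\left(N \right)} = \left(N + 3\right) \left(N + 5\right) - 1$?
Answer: $747$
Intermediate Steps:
$s{\left(N \right)} = -3 + \left(3 + N\right) \left(5 + N\right)$ ($s{\left(N \right)} = -2 + \left(\left(N + 3\right) \left(N + 5\right) - 1\right) = -2 + \left(\left(3 + N\right) \left(5 + N\right) - 1\right) = -2 + \left(-1 + \left(3 + N\right) \left(5 + N\right)\right) = -3 + \left(3 + N\right) \left(5 + N\right)$)
$t{\left(m,W \right)} = -5 + m$ ($t{\left(m,W \right)} = m - 5 = -5 + m$)
$t{\left(-16,s{\left(0 \right)} \right)} - -768 = \left(-5 - 16\right) - -768 = -21 + 768 = 747$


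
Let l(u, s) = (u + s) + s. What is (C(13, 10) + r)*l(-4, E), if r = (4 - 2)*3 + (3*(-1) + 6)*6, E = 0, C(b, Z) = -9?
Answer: -60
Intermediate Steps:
l(u, s) = u + 2*s (l(u, s) = (s + u) + s = u + 2*s)
r = 24 (r = 2*3 + (-3 + 6)*6 = 6 + 3*6 = 6 + 18 = 24)
(C(13, 10) + r)*l(-4, E) = (-9 + 24)*(-4 + 2*0) = 15*(-4 + 0) = 15*(-4) = -60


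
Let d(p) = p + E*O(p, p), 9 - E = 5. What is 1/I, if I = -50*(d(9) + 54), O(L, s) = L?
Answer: -1/4950 ≈ -0.00020202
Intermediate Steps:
E = 4 (E = 9 - 1*5 = 9 - 5 = 4)
d(p) = 5*p (d(p) = p + 4*p = 5*p)
I = -4950 (I = -50*(5*9 + 54) = -50*(45 + 54) = -50*99 = -4950)
1/I = 1/(-4950) = -1/4950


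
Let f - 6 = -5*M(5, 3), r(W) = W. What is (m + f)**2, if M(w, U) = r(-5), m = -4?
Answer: 729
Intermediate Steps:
M(w, U) = -5
f = 31 (f = 6 - 5*(-5) = 6 + 25 = 31)
(m + f)**2 = (-4 + 31)**2 = 27**2 = 729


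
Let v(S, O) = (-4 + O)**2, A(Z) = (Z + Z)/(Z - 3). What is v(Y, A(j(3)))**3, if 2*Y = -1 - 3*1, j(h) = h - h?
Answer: 4096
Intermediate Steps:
j(h) = 0
A(Z) = 2*Z/(-3 + Z) (A(Z) = (2*Z)/(-3 + Z) = 2*Z/(-3 + Z))
Y = -2 (Y = (-1 - 3*1)/2 = (-1 - 3)/2 = (1/2)*(-4) = -2)
v(Y, A(j(3)))**3 = ((-4 + 2*0/(-3 + 0))**2)**3 = ((-4 + 2*0/(-3))**2)**3 = ((-4 + 2*0*(-1/3))**2)**3 = ((-4 + 0)**2)**3 = ((-4)**2)**3 = 16**3 = 4096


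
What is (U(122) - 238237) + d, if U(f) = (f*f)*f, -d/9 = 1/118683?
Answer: 20803956256/13187 ≈ 1.5776e+6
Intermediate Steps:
d = -1/13187 (d = -9/118683 = -9*1/118683 = -1/13187 ≈ -7.5832e-5)
U(f) = f³ (U(f) = f²*f = f³)
(U(122) - 238237) + d = (122³ - 238237) - 1/13187 = (1815848 - 238237) - 1/13187 = 1577611 - 1/13187 = 20803956256/13187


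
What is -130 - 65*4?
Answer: -390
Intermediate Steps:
-130 - 65*4 = -130 - 260 = -390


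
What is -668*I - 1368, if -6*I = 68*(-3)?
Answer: -24080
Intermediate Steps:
I = 34 (I = -34*(-3)/3 = -⅙*(-204) = 34)
-668*I - 1368 = -668*34 - 1368 = -22712 - 1368 = -24080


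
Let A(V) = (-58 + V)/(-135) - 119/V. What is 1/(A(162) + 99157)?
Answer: 810/80315951 ≈ 1.0085e-5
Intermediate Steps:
A(V) = 58/135 - 119/V - V/135 (A(V) = (-58 + V)*(-1/135) - 119/V = (58/135 - V/135) - 119/V = 58/135 - 119/V - V/135)
1/(A(162) + 99157) = 1/((58/135 - 119/162 - 1/135*162) + 99157) = 1/((58/135 - 119*1/162 - 6/5) + 99157) = 1/((58/135 - 119/162 - 6/5) + 99157) = 1/(-1219/810 + 99157) = 1/(80315951/810) = 810/80315951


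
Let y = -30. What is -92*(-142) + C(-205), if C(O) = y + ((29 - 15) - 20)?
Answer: 13028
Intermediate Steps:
C(O) = -36 (C(O) = -30 + ((29 - 15) - 20) = -30 + (14 - 20) = -30 - 6 = -36)
-92*(-142) + C(-205) = -92*(-142) - 36 = 13064 - 36 = 13028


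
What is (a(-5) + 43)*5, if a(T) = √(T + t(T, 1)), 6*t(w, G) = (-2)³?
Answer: 215 + 5*I*√57/3 ≈ 215.0 + 12.583*I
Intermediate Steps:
t(w, G) = -4/3 (t(w, G) = (⅙)*(-2)³ = (⅙)*(-8) = -4/3)
a(T) = √(-4/3 + T) (a(T) = √(T - 4/3) = √(-4/3 + T))
(a(-5) + 43)*5 = (√(-12 + 9*(-5))/3 + 43)*5 = (√(-12 - 45)/3 + 43)*5 = (√(-57)/3 + 43)*5 = ((I*√57)/3 + 43)*5 = (I*√57/3 + 43)*5 = (43 + I*√57/3)*5 = 215 + 5*I*√57/3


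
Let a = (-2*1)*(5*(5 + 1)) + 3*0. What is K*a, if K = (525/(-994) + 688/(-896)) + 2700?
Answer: -160950705/994 ≈ -1.6192e+5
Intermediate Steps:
K = 10730047/3976 (K = (525*(-1/994) + 688*(-1/896)) + 2700 = (-75/142 - 43/56) + 2700 = -5153/3976 + 2700 = 10730047/3976 ≈ 2698.7)
a = -60 (a = -10*6 + 0 = -2*30 + 0 = -60 + 0 = -60)
K*a = (10730047/3976)*(-60) = -160950705/994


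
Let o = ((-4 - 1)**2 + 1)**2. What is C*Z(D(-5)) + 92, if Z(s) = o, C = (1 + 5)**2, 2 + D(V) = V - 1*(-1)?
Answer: 24428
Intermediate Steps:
D(V) = -1 + V (D(V) = -2 + (V - 1*(-1)) = -2 + (V + 1) = -2 + (1 + V) = -1 + V)
C = 36 (C = 6**2 = 36)
o = 676 (o = ((-5)**2 + 1)**2 = (25 + 1)**2 = 26**2 = 676)
Z(s) = 676
C*Z(D(-5)) + 92 = 36*676 + 92 = 24336 + 92 = 24428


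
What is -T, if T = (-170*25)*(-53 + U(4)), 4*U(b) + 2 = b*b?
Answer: -210375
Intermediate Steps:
U(b) = -1/2 + b**2/4 (U(b) = -1/2 + (b*b)/4 = -1/2 + b**2/4)
T = 210375 (T = (-170*25)*(-53 + (-1/2 + (1/4)*4**2)) = -4250*(-53 + (-1/2 + (1/4)*16)) = -4250*(-53 + (-1/2 + 4)) = -4250*(-53 + 7/2) = -4250*(-99/2) = 210375)
-T = -1*210375 = -210375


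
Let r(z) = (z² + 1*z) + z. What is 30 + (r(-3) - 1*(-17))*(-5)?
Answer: -70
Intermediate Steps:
r(z) = z² + 2*z (r(z) = (z² + z) + z = (z + z²) + z = z² + 2*z)
30 + (r(-3) - 1*(-17))*(-5) = 30 + (-3*(2 - 3) - 1*(-17))*(-5) = 30 + (-3*(-1) + 17)*(-5) = 30 + (3 + 17)*(-5) = 30 + 20*(-5) = 30 - 100 = -70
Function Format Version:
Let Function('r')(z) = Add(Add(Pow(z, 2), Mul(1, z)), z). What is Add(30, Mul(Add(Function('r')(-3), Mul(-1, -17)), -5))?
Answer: -70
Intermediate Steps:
Function('r')(z) = Add(Pow(z, 2), Mul(2, z)) (Function('r')(z) = Add(Add(Pow(z, 2), z), z) = Add(Add(z, Pow(z, 2)), z) = Add(Pow(z, 2), Mul(2, z)))
Add(30, Mul(Add(Function('r')(-3), Mul(-1, -17)), -5)) = Add(30, Mul(Add(Mul(-3, Add(2, -3)), Mul(-1, -17)), -5)) = Add(30, Mul(Add(Mul(-3, -1), 17), -5)) = Add(30, Mul(Add(3, 17), -5)) = Add(30, Mul(20, -5)) = Add(30, -100) = -70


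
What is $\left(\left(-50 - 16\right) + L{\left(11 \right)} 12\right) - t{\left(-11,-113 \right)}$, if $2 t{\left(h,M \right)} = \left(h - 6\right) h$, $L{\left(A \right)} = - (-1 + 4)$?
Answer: $- \frac{391}{2} \approx -195.5$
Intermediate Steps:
$L{\left(A \right)} = -3$ ($L{\left(A \right)} = \left(-1\right) 3 = -3$)
$t{\left(h,M \right)} = \frac{h \left(-6 + h\right)}{2}$ ($t{\left(h,M \right)} = \frac{\left(h - 6\right) h}{2} = \frac{\left(-6 + h\right) h}{2} = \frac{h \left(-6 + h\right)}{2}$)
$\left(\left(-50 - 16\right) + L{\left(11 \right)} 12\right) - t{\left(-11,-113 \right)} = \left(\left(-50 - 16\right) - 36\right) - \frac{1}{2} \left(-11\right) \left(-6 - 11\right) = \left(-66 - 36\right) - \frac{1}{2} \left(-11\right) \left(-17\right) = -102 - \frac{187}{2} = - \frac{391}{2}$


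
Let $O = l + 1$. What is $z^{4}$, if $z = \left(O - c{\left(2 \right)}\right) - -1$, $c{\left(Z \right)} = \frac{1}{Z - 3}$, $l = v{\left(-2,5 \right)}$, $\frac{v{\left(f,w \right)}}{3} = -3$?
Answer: $1296$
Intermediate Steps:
$v{\left(f,w \right)} = -9$ ($v{\left(f,w \right)} = 3 \left(-3\right) = -9$)
$l = -9$
$c{\left(Z \right)} = \frac{1}{-3 + Z}$
$O = -8$ ($O = -9 + 1 = -8$)
$z = -6$ ($z = \left(-8 - \frac{1}{-3 + 2}\right) - -1 = \left(-8 - \frac{1}{-1}\right) + 1 = \left(-8 - -1\right) + 1 = \left(-8 + 1\right) + 1 = -7 + 1 = -6$)
$z^{4} = \left(-6\right)^{4} = 1296$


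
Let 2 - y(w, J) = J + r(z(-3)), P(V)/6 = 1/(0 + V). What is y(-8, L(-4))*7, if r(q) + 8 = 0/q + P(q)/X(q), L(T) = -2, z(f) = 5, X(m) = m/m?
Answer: 378/5 ≈ 75.600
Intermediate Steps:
X(m) = 1
P(V) = 6/V (P(V) = 6/(0 + V) = 6/V)
r(q) = -8 + 6/q (r(q) = -8 + (0/q + (6/q)/1) = -8 + (0 + (6/q)*1) = -8 + (0 + 6/q) = -8 + 6/q)
y(w, J) = 44/5 - J (y(w, J) = 2 - (J + (-8 + 6/5)) = 2 - (J - 34/5) = 2 - (-34/5 + J) = 2 + (34/5 - J) = 44/5 - J)
y(-8, L(-4))*7 = (44/5 - 1*(-2))*7 = (44/5 + 2)*7 = (54/5)*7 = 378/5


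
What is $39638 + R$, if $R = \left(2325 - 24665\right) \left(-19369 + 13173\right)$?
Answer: $138458278$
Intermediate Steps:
$R = 138418640$ ($R = \left(-22340\right) \left(-6196\right) = 138418640$)
$39638 + R = 39638 + 138418640 = 138458278$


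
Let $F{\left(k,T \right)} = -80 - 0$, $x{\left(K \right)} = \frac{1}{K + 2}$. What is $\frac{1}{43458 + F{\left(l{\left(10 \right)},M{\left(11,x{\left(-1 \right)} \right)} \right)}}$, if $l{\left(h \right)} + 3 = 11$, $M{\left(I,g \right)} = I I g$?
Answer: $\frac{1}{43378} \approx 2.3053 \cdot 10^{-5}$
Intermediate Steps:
$x{\left(K \right)} = \frac{1}{2 + K}$
$M{\left(I,g \right)} = g I^{2}$ ($M{\left(I,g \right)} = I^{2} g = g I^{2}$)
$l{\left(h \right)} = 8$ ($l{\left(h \right)} = -3 + 11 = 8$)
$F{\left(k,T \right)} = -80$ ($F{\left(k,T \right)} = -80 + 0 = -80$)
$\frac{1}{43458 + F{\left(l{\left(10 \right)},M{\left(11,x{\left(-1 \right)} \right)} \right)}} = \frac{1}{43458 - 80} = \frac{1}{43378}$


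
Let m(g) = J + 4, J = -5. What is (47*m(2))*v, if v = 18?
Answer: -846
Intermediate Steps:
m(g) = -1 (m(g) = -5 + 4 = -1)
(47*m(2))*v = (47*(-1))*18 = -47*18 = -846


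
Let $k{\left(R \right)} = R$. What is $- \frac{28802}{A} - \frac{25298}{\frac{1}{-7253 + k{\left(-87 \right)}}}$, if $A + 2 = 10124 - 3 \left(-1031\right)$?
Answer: $\frac{2453857904998}{13215} \approx 1.8569 \cdot 10^{8}$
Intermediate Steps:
$A = 13215$ ($A = -2 + \left(10124 - 3 \left(-1031\right)\right) = -2 + \left(10124 - -3093\right) = -2 + \left(10124 + 3093\right) = -2 + 13217 = 13215$)
$- \frac{28802}{A} - \frac{25298}{\frac{1}{-7253 + k{\left(-87 \right)}}} = - \frac{28802}{13215} - \frac{25298}{\frac{1}{-7253 - 87}} = \left(-28802\right) \frac{1}{13215} - \frac{25298}{\frac{1}{-7340}} = - \frac{28802}{13215} - \frac{25298}{- \frac{1}{7340}} = - \frac{28802}{13215} - -185687320 = - \frac{28802}{13215} + 185687320 = \frac{2453857904998}{13215}$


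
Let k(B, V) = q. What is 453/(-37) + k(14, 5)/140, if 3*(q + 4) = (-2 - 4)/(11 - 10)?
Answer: -31821/2590 ≈ -12.286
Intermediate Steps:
q = -6 (q = -4 + ((-2 - 4)/(11 - 10))/3 = -4 + (-6/1)/3 = -4 + (-6*1)/3 = -4 + (1/3)*(-6) = -4 - 2 = -6)
k(B, V) = -6
453/(-37) + k(14, 5)/140 = 453/(-37) - 6/140 = 453*(-1/37) - 6*1/140 = -453/37 - 3/70 = -31821/2590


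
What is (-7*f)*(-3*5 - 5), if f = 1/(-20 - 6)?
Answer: -70/13 ≈ -5.3846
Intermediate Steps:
f = -1/26 (f = 1/(-26) = -1/26 ≈ -0.038462)
(-7*f)*(-3*5 - 5) = (-7*(-1/26))*(-3*5 - 5) = 7*(-15 - 5)/26 = (7/26)*(-20) = -70/13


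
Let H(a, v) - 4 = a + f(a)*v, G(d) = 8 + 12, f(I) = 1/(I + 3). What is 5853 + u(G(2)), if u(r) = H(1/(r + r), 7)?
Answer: 28359201/4840 ≈ 5859.3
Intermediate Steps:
f(I) = 1/(3 + I)
G(d) = 20
H(a, v) = 4 + a + v/(3 + a) (H(a, v) = 4 + (a + v/(3 + a)) = 4 + a + v/(3 + a))
u(r) = (7 + (3 + 1/(2*r))*(4 + 1/(2*r)))/(3 + 1/(2*r)) (u(r) = (7 + (3 + 1/(r + r))*(4 + 1/(r + r)))/(3 + 1/(r + r)) = (7 + (3 + 1/(2*r))*(4 + 1/(2*r)))/(3 + 1/(2*r)))
5853 + u(G(2)) = 5853 + (1/2)*(1 + 14*20 + 76*20**2)/(20*(1 + 6*20)) = 5853 + (1/2)*(1/20)*(1 + 280 + 76*400)/(1 + 120) = 5853 + (1/2)*(1/20)*(1 + 280 + 30400)/121 = 5853 + (1/2)*(1/20)*(1/121)*30681 = 5853 + 30681/4840 = 28359201/4840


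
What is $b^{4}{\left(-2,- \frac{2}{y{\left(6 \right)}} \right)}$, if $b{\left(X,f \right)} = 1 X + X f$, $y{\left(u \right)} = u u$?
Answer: $\frac{83521}{6561} \approx 12.73$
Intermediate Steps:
$y{\left(u \right)} = u^{2}$
$b{\left(X,f \right)} = X + X f$
$b^{4}{\left(-2,- \frac{2}{y{\left(6 \right)}} \right)} = \left(- 2 \left(1 - \frac{2}{6^{2}}\right)\right)^{4} = \left(- 2 \left(1 - \frac{2}{36}\right)\right)^{4} = \left(- 2 \left(1 - \frac{1}{18}\right)\right)^{4} = \left(\left(-2\right) \frac{17}{18}\right)^{4} = \left(- \frac{17}{9}\right)^{4} = \frac{83521}{6561}$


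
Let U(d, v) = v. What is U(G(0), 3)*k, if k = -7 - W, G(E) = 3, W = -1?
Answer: -18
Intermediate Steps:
k = -6 (k = -7 - 1*(-1) = -7 + 1 = -6)
U(G(0), 3)*k = 3*(-6) = -18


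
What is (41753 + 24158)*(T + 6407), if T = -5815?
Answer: 39019312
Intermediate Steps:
(41753 + 24158)*(T + 6407) = (41753 + 24158)*(-5815 + 6407) = 65911*592 = 39019312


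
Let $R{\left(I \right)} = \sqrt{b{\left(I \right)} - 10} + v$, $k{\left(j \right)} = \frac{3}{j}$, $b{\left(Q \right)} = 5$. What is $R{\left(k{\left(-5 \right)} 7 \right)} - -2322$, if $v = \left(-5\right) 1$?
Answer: $2317 + i \sqrt{5} \approx 2317.0 + 2.2361 i$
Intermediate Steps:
$v = -5$
$R{\left(I \right)} = -5 + i \sqrt{5}$ ($R{\left(I \right)} = \sqrt{5 - 10} - 5 = \sqrt{-5} - 5 = i \sqrt{5} - 5 = -5 + i \sqrt{5}$)
$R{\left(k{\left(-5 \right)} 7 \right)} - -2322 = \left(-5 + i \sqrt{5}\right) - -2322 = \left(-5 + i \sqrt{5}\right) + 2322 = 2317 + i \sqrt{5}$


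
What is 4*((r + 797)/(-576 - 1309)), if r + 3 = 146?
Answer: -752/377 ≈ -1.9947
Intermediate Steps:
r = 143 (r = -3 + 146 = 143)
4*((r + 797)/(-576 - 1309)) = 4*((143 + 797)/(-576 - 1309)) = 4*(940/(-1885)) = 4*(940*(-1/1885)) = 4*(-188/377) = -752/377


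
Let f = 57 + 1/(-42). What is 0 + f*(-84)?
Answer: -4786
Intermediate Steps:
f = 2393/42 (f = 57 - 1/42 = 2393/42 ≈ 56.976)
0 + f*(-84) = 0 + (2393/42)*(-84) = 0 - 4786 = -4786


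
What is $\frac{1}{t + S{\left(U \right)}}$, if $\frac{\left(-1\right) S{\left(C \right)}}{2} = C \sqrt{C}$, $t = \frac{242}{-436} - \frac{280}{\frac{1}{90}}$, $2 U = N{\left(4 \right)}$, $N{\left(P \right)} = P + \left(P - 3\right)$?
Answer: $- \frac{1197631178}{30180967455591} + \frac{118810 \sqrt{10}}{30180967455591} \approx -3.9669 \cdot 10^{-5}$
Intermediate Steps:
$N{\left(P \right)} = -3 + 2 P$ ($N{\left(P \right)} = P + \left(-3 + P\right) = -3 + 2 P$)
$U = \frac{5}{2}$ ($U = \frac{-3 + 2 \cdot 4}{2} = \frac{-3 + 8}{2} = \frac{1}{2} \cdot 5 = \frac{5}{2} \approx 2.5$)
$t = - \frac{5493721}{218}$ ($t = 242 \left(- \frac{1}{436}\right) - 280 \frac{1}{\frac{1}{90}} = - \frac{121}{218} - 25200 = - \frac{5493721}{218} \approx -25201.0$)
$S{\left(C \right)} = - 2 C^{\frac{3}{2}}$ ($S{\left(C \right)} = - 2 C \sqrt{C} = - 2 C^{\frac{3}{2}}$)
$\frac{1}{t + S{\left(U \right)}} = \frac{1}{- \frac{5493721}{218} - 2 \left(\frac{5}{2}\right)^{\frac{3}{2}}} = \frac{1}{- \frac{5493721}{218} - 2 \frac{5 \sqrt{10}}{4}} = \frac{1}{- \frac{5493721}{218} - \frac{5 \sqrt{10}}{2}}$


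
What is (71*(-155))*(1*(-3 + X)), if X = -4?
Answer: 77035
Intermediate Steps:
(71*(-155))*(1*(-3 + X)) = (71*(-155))*(1*(-3 - 4)) = -11005*(-7) = 77035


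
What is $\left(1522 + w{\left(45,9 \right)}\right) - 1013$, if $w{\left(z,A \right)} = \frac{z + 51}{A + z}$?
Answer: $\frac{4597}{9} \approx 510.78$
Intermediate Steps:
$w{\left(z,A \right)} = \frac{51 + z}{A + z}$
$\left(1522 + w{\left(45,9 \right)}\right) - 1013 = \left(1522 + \frac{51 + 45}{9 + 45}\right) - 1013 = \left(1522 + \frac{1}{54} \cdot 96\right) - 1013 = \left(1522 + \frac{16}{9}\right) - 1013 = \frac{13714}{9} - 1013 = \frac{4597}{9}$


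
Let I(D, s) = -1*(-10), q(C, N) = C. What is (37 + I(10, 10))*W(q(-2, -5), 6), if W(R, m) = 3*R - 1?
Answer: -329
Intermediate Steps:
W(R, m) = -1 + 3*R
I(D, s) = 10
(37 + I(10, 10))*W(q(-2, -5), 6) = (37 + 10)*(-1 + 3*(-2)) = 47*(-1 - 6) = 47*(-7) = -329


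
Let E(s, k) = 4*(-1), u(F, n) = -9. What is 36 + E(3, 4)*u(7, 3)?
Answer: 72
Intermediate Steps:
E(s, k) = -4
36 + E(3, 4)*u(7, 3) = 36 - 4*(-9) = 36 + 36 = 72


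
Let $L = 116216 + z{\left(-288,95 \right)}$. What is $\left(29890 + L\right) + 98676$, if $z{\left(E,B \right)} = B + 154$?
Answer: $245031$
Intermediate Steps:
$z{\left(E,B \right)} = 154 + B$
$L = 116465$ ($L = 116216 + \left(154 + 95\right) = 116216 + 249 = 116465$)
$\left(29890 + L\right) + 98676 = \left(29890 + 116465\right) + 98676 = 146355 + 98676 = 245031$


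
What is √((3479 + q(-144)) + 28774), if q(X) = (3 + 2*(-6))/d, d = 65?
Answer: 2*√34067085/65 ≈ 179.59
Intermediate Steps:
q(X) = -9/65 (q(X) = (3 + 2*(-6))/65 = (3 - 12)*(1/65) = -9*1/65 = -9/65)
√((3479 + q(-144)) + 28774) = √((3479 - 9/65) + 28774) = √(226126/65 + 28774) = √(2096436/65) = 2*√34067085/65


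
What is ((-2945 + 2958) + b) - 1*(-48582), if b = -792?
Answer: 47803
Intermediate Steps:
((-2945 + 2958) + b) - 1*(-48582) = ((-2945 + 2958) - 792) - 1*(-48582) = (13 - 792) + 48582 = -779 + 48582 = 47803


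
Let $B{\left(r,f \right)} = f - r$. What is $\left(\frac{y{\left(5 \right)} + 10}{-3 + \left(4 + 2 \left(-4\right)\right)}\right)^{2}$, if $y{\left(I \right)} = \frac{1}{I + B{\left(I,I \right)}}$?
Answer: $\frac{2601}{1225} \approx 2.1233$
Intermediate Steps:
$y{\left(I \right)} = \frac{1}{I}$ ($y{\left(I \right)} = \frac{1}{I + \left(I - I\right)} = \frac{1}{I + 0} = \frac{1}{I}$)
$\left(\frac{y{\left(5 \right)} + 10}{-3 + \left(4 + 2 \left(-4\right)\right)}\right)^{2} = \left(\frac{\frac{1}{5} + 10}{-3 + \left(4 + 2 \left(-4\right)\right)}\right)^{2} = \left(\frac{\frac{1}{5} + 10}{-3 + \left(4 - 8\right)}\right)^{2} = \left(\frac{51}{5 \left(-3 - 4\right)}\right)^{2} = \left(\frac{51}{5 \left(-7\right)}\right)^{2} = \left(\frac{51}{5} \left(- \frac{1}{7}\right)\right)^{2} = \left(- \frac{51}{35}\right)^{2} = \frac{2601}{1225}$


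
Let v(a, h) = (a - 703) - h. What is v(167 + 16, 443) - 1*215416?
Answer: -216379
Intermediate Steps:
v(a, h) = -703 + a - h (v(a, h) = (-703 + a) - h = -703 + a - h)
v(167 + 16, 443) - 1*215416 = (-703 + (167 + 16) - 1*443) - 1*215416 = (-703 + 183 - 443) - 215416 = -963 - 215416 = -216379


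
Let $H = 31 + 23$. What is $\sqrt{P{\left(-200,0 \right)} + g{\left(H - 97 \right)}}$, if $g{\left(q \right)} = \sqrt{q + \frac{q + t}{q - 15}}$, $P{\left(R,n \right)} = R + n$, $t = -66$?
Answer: $\frac{\sqrt{-672800 + 174 i \sqrt{15370}}}{58} \approx 0.22669 + 14.144 i$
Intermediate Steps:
$H = 54$
$g{\left(q \right)} = \sqrt{q + \frac{-66 + q}{-15 + q}}$ ($g{\left(q \right)} = \sqrt{q + \frac{q - 66}{q - 15}} = \sqrt{q + \frac{-66 + q}{-15 + q}}$)
$\sqrt{P{\left(-200,0 \right)} + g{\left(H - 97 \right)}} = \sqrt{\left(-200 + 0\right) + \sqrt{\frac{-66 + \left(54 - 97\right) + \left(54 - 97\right) \left(-15 + \left(54 - 97\right)\right)}{-15 + \left(54 - 97\right)}}} = \sqrt{-200 + \sqrt{\frac{-66 - 43 - 43 \left(-15 - 43\right)}{-15 - 43}}} = \sqrt{-200 + \sqrt{\frac{-66 - 43 - -2494}{-58}}} = \sqrt{-200 + \sqrt{- \frac{-66 - 43 + 2494}{58}}} = \sqrt{-200 + \sqrt{\left(- \frac{1}{58}\right) 2385}} = \sqrt{-200 + \sqrt{- \frac{2385}{58}}} = \sqrt{-200 + \frac{3 i \sqrt{15370}}{58}}$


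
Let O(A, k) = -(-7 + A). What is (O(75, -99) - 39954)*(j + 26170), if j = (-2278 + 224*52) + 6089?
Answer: -1666075838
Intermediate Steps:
O(A, k) = 7 - A
j = 15459 (j = (-2278 + 11648) + 6089 = 9370 + 6089 = 15459)
(O(75, -99) - 39954)*(j + 26170) = ((7 - 1*75) - 39954)*(15459 + 26170) = ((7 - 75) - 39954)*41629 = (-68 - 39954)*41629 = -40022*41629 = -1666075838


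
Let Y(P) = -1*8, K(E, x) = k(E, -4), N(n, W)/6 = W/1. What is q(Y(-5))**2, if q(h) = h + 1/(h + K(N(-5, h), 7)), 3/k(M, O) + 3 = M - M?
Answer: 5329/81 ≈ 65.790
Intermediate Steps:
N(n, W) = 6*W (N(n, W) = 6*(W/1) = 6*(W*1) = 6*W)
k(M, O) = -1 (k(M, O) = 3/(-3 + (M - M)) = 3/(-3 + 0) = 3/(-3) = 3*(-1/3) = -1)
K(E, x) = -1
Y(P) = -8
q(h) = h + 1/(-1 + h) (q(h) = h + 1/(h - 1) = h + 1/(-1 + h))
q(Y(-5))**2 = ((1 + (-8)**2 - 1*(-8))/(-1 - 8))**2 = ((1 + 64 + 8)/(-9))**2 = (-1/9*73)**2 = (-73/9)**2 = 5329/81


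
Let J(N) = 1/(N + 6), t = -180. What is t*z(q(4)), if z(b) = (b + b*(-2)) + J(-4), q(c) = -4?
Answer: -810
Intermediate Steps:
J(N) = 1/(6 + N)
z(b) = 1/2 - b (z(b) = (b + b*(-2)) + 1/(6 - 4) = (b - 2*b) + 1/2 = -b + 1/2 = 1/2 - b)
t*z(q(4)) = -180*(1/2 - 1*(-4)) = -180*(1/2 + 4) = -180*9/2 = -810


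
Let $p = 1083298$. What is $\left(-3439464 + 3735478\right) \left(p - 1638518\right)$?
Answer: $-164352893080$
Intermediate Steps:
$\left(-3439464 + 3735478\right) \left(p - 1638518\right) = \left(-3439464 + 3735478\right) \left(1083298 - 1638518\right) = 296014 \left(-555220\right) = -164352893080$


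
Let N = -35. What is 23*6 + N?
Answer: 103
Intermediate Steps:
23*6 + N = 23*6 - 35 = 138 - 35 = 103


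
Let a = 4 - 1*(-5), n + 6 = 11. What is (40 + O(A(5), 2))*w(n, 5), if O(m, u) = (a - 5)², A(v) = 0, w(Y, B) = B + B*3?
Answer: 1120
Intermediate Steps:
n = 5 (n = -6 + 11 = 5)
w(Y, B) = 4*B (w(Y, B) = B + 3*B = 4*B)
a = 9 (a = 4 + 5 = 9)
O(m, u) = 16 (O(m, u) = (9 - 5)² = 4² = 16)
(40 + O(A(5), 2))*w(n, 5) = (40 + 16)*(4*5) = 56*20 = 1120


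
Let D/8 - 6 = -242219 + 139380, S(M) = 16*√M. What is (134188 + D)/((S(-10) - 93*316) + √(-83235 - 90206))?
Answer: 688476*I/(√173441 + 16*√10 + 29388*I) ≈ 23.421 + 0.37223*I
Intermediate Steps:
D = -822664 (D = 48 + 8*(-242219 + 139380) = 48 + 8*(-102839) = 48 - 822712 = -822664)
(134188 + D)/((S(-10) - 93*316) + √(-83235 - 90206)) = (134188 - 822664)/((16*√(-10) - 93*316) + √(-83235 - 90206)) = -688476/((16*(I*√10) - 29388) + √(-173441)) = -688476/((16*I*√10 - 29388) + I*√173441) = -688476/((-29388 + 16*I*√10) + I*√173441) = -688476/(-29388 + I*√173441 + 16*I*√10)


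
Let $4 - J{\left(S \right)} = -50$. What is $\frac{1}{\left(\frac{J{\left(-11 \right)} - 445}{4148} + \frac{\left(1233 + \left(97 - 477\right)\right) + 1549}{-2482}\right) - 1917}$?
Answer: $- \frac{302804}{580796855} \approx -0.00052136$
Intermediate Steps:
$J{\left(S \right)} = 54$ ($J{\left(S \right)} = 4 - -50 = 4 + 50 = 54$)
$\frac{1}{\left(\frac{J{\left(-11 \right)} - 445}{4148} + \frac{\left(1233 + \left(97 - 477\right)\right) + 1549}{-2482}\right) - 1917} = \frac{1}{\left(\frac{54 - 445}{4148} + \frac{\left(1233 + \left(97 - 477\right)\right) + 1549}{-2482}\right) - 1917} = \frac{1}{\left(\left(-391\right) \frac{1}{4148} + \left(\left(1233 + \left(97 - 477\right)\right) + 1549\right) \left(- \frac{1}{2482}\right)\right) - 1917} = \frac{1}{\left(- \frac{23}{244} + \left(\left(1233 - 380\right) + 1549\right) \left(- \frac{1}{2482}\right)\right) - 1917} = \frac{1}{\left(- \frac{23}{244} + \left(853 + 1549\right) \left(- \frac{1}{2482}\right)\right) - 1917} = \frac{1}{\left(- \frac{23}{244} + 2402 \left(- \frac{1}{2482}\right)\right) - 1917} = \frac{1}{\left(- \frac{23}{244} - \frac{1201}{1241}\right) - 1917} = \frac{1}{- \frac{321587}{302804} - 1917} = \frac{1}{- \frac{580796855}{302804}} = - \frac{302804}{580796855}$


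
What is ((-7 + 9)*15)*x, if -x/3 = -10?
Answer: 900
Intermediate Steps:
x = 30 (x = -3*(-10) = 30)
((-7 + 9)*15)*x = ((-7 + 9)*15)*30 = (2*15)*30 = 30*30 = 900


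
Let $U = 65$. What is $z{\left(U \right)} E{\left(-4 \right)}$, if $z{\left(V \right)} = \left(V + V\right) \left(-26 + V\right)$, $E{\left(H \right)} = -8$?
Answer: $-40560$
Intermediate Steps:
$z{\left(V \right)} = 2 V \left(-26 + V\right)$
$z{\left(U \right)} E{\left(-4 \right)} = 2 \cdot 65 \left(-26 + 65\right) \left(-8\right) = 2 \cdot 65 \cdot 39 \left(-8\right) = 5070 \left(-8\right) = -40560$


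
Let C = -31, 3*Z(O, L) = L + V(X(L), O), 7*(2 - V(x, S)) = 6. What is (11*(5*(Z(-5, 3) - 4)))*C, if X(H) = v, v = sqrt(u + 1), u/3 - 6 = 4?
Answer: 93775/21 ≈ 4465.5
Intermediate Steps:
u = 30 (u = 18 + 3*4 = 18 + 12 = 30)
v = sqrt(31) (v = sqrt(30 + 1) = sqrt(31) ≈ 5.5678)
X(H) = sqrt(31)
V(x, S) = 8/7 (V(x, S) = 2 - 1/7*6 = 2 - 6/7 = 8/7)
Z(O, L) = 8/21 + L/3 (Z(O, L) = (L + 8/7)/3 = (8/7 + L)/3 = 8/21 + L/3)
(11*(5*(Z(-5, 3) - 4)))*C = (11*(5*((8/21 + (1/3)*3) - 4)))*(-31) = (11*(5*((8/21 + 1) - 4)))*(-31) = (11*(5*(29/21 - 4)))*(-31) = (11*(5*(-55/21)))*(-31) = (11*(-275/21))*(-31) = -3025/21*(-31) = 93775/21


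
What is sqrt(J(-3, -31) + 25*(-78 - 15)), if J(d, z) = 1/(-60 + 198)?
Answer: I*sqrt(44277162)/138 ≈ 48.218*I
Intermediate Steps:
J(d, z) = 1/138
sqrt(J(-3, -31) + 25*(-78 - 15)) = sqrt(1/138 + 25*(-78 - 15)) = sqrt(1/138 + 25*(-93)) = sqrt(1/138 - 2325) = sqrt(-320849/138) = I*sqrt(44277162)/138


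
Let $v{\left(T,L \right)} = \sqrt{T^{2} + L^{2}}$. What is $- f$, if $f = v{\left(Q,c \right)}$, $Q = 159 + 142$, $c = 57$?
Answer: $- 5 \sqrt{3754} \approx -306.35$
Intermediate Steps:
$Q = 301$
$v{\left(T,L \right)} = \sqrt{L^{2} + T^{2}}$
$f = 5 \sqrt{3754}$ ($f = \sqrt{57^{2} + 301^{2}} = \sqrt{3249 + 90601} = \sqrt{93850} = 5 \sqrt{3754} \approx 306.35$)
$- f = - 5 \sqrt{3754}$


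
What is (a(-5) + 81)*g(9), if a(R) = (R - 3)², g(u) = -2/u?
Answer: -290/9 ≈ -32.222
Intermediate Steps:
a(R) = (-3 + R)²
(a(-5) + 81)*g(9) = ((-3 - 5)² + 81)*(-2/9) = ((-8)² + 81)*(-2*⅑) = (64 + 81)*(-2/9) = 145*(-2/9) = -290/9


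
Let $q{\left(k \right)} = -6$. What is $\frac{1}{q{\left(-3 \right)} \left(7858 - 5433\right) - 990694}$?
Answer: $- \frac{1}{1005244} \approx -9.9478 \cdot 10^{-7}$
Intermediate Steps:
$\frac{1}{q{\left(-3 \right)} \left(7858 - 5433\right) - 990694} = \frac{1}{- 6 \left(7858 - 5433\right) - 990694} = \frac{1}{\left(-6\right) 2425 - 990694} = \frac{1}{-14550 - 990694} = \frac{1}{-1005244} = - \frac{1}{1005244}$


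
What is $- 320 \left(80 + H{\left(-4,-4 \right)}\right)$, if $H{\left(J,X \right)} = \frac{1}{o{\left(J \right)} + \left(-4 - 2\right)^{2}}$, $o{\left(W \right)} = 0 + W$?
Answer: $-25610$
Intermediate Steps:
$o{\left(W \right)} = W$
$H{\left(J,X \right)} = \frac{1}{36 + J}$ ($H{\left(J,X \right)} = \frac{1}{J + \left(-4 - 2\right)^{2}} = \frac{1}{J + \left(-6\right)^{2}} = \frac{1}{J + 36} = \frac{1}{36 + J}$)
$- 320 \left(80 + H{\left(-4,-4 \right)}\right) = - 320 \left(80 + \frac{1}{36 - 4}\right) = - 320 \left(80 + \frac{1}{32}\right) = \left(-320\right) \frac{2561}{32} = -25610$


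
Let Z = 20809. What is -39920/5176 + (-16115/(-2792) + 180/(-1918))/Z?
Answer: -278016397614245/36048692058344 ≈ -7.7122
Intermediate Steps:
-39920/5176 + (-16115/(-2792) + 180/(-1918))/Z = -39920/5176 + (-16115/(-2792) + 180/(-1918))/20809 = -39920*1/5176 + (-16115*(-1/2792) + 180*(-1/1918))*(1/20809) = -4990/647 + (16115/2792 - 90/959)*(1/20809) = -4990/647 + (15203005/2677528)*(1/20809) = -4990/647 + 15203005/55716680152 = -278016397614245/36048692058344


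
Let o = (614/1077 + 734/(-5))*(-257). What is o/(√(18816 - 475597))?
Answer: -202374136*I*√456781/2459765685 ≈ -55.605*I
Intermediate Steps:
o = 202374136/5385 (o = (614*(1/1077) + 734*(-⅕))*(-257) = (614/1077 - 734/5)*(-257) = -787448/5385*(-257) = 202374136/5385 ≈ 37581.)
o/(√(18816 - 475597)) = 202374136/(5385*(√(18816 - 475597))) = 202374136/(5385*(√(-456781))) = 202374136/(5385*((I*√456781))) = 202374136*(-I*√456781/456781)/5385 = -202374136*I*√456781/2459765685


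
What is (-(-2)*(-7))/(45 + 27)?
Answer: -7/36 ≈ -0.19444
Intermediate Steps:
(-(-2)*(-7))/(45 + 27) = -1*14/72 = -14*1/72 = -7/36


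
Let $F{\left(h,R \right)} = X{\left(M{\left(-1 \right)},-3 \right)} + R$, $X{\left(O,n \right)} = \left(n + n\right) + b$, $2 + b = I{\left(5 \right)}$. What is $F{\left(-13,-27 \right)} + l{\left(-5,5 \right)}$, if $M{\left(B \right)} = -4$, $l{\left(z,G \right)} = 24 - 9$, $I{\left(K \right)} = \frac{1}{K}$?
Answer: $- \frac{99}{5} \approx -19.8$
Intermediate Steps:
$b = - \frac{9}{5}$ ($b = -2 + \frac{1}{5} = - \frac{9}{5} \approx -1.8$)
$l{\left(z,G \right)} = 15$
$X{\left(O,n \right)} = - \frac{9}{5} + 2 n$ ($X{\left(O,n \right)} = \left(n + n\right) - \frac{9}{5} = 2 n - \frac{9}{5} = - \frac{9}{5} + 2 n$)
$F{\left(h,R \right)} = - \frac{39}{5} + R$ ($F{\left(h,R \right)} = \left(- \frac{9}{5} + 2 \left(-3\right)\right) + R = \left(- \frac{9}{5} - 6\right) + R = - \frac{39}{5} + R$)
$F{\left(-13,-27 \right)} + l{\left(-5,5 \right)} = \left(- \frac{39}{5} - 27\right) + 15 = - \frac{174}{5} + 15 = - \frac{99}{5}$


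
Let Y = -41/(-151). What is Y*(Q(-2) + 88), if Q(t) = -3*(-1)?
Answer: 3731/151 ≈ 24.709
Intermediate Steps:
Q(t) = 3
Y = 41/151 (Y = -41*(-1/151) = 41/151 ≈ 0.27152)
Y*(Q(-2) + 88) = 41*(3 + 88)/151 = (41/151)*91 = 3731/151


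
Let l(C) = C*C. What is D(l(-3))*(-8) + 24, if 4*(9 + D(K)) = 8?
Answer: 80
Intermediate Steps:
l(C) = C²
D(K) = -7 (D(K) = -9 + (¼)*8 = -9 + 2 = -7)
D(l(-3))*(-8) + 24 = -7*(-8) + 24 = 56 + 24 = 80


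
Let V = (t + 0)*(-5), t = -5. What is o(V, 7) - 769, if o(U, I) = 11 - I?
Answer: -765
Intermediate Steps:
V = 25 (V = (-5 + 0)*(-5) = -5*(-5) = 25)
o(V, 7) - 769 = (11 - 1*7) - 769 = (11 - 7) - 769 = 4 - 769 = -765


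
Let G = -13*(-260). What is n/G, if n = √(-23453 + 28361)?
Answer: √1227/1690 ≈ 0.020727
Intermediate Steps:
G = 3380
n = 2*√1227 (n = √4908 = 2*√1227 ≈ 70.057)
n/G = (2*√1227)/3380 = (2*√1227)*(1/3380) = √1227/1690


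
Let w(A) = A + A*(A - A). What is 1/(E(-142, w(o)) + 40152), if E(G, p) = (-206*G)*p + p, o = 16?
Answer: 1/508200 ≈ 1.9677e-6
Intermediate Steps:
w(A) = A (w(A) = A + A*0 = A + 0 = A)
E(G, p) = p - 206*G*p (E(G, p) = -206*G*p + p = p - 206*G*p)
1/(E(-142, w(o)) + 40152) = 1/(16*(1 - 206*(-142)) + 40152) = 1/(16*(1 + 29252) + 40152) = 1/(16*29253 + 40152) = 1/(468048 + 40152) = 1/508200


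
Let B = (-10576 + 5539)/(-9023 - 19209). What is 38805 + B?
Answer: 1095547797/28232 ≈ 38805.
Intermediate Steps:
B = 5037/28232 (B = -5037/(-28232) = -5037*(-1/28232) = 5037/28232 ≈ 0.17841)
38805 + B = 38805 + 5037/28232 = 1095547797/28232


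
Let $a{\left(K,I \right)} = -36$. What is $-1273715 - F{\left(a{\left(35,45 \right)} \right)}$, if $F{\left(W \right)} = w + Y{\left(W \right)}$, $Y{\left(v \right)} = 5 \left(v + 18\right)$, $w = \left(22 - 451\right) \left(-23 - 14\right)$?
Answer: $-1289498$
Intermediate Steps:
$w = 15873$ ($w = \left(-429\right) \left(-37\right) = 15873$)
$Y{\left(v \right)} = 90 + 5 v$ ($Y{\left(v \right)} = 5 \left(18 + v\right) = 90 + 5 v$)
$F{\left(W \right)} = 15963 + 5 W$ ($F{\left(W \right)} = 15873 + \left(90 + 5 W\right) = 15963 + 5 W$)
$-1273715 - F{\left(a{\left(35,45 \right)} \right)} = -1273715 - \left(15963 + 5 \left(-36\right)\right) = -1273715 - \left(15963 - 180\right) = -1273715 - 15783 = -1289498$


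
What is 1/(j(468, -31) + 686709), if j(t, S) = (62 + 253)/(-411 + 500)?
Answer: 89/61117416 ≈ 1.4562e-6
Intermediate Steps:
j(t, S) = 315/89
1/(j(468, -31) + 686709) = 1/(315/89 + 686709) = 1/(61117416/89) = 89/61117416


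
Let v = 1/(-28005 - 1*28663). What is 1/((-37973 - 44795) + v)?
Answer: -56668/4690297025 ≈ -1.2082e-5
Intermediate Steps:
v = -1/56668 (v = 1/(-28005 - 28663) = 1/(-56668) = -1/56668 ≈ -1.7647e-5)
1/((-37973 - 44795) + v) = 1/((-37973 - 44795) - 1/56668) = 1/(-82768 - 1/56668) = 1/(-4690297025/56668) = -56668/4690297025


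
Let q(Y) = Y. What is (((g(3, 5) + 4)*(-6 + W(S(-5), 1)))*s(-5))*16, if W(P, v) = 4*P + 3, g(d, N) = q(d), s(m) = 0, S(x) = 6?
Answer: 0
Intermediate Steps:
g(d, N) = d
W(P, v) = 3 + 4*P
(((g(3, 5) + 4)*(-6 + W(S(-5), 1)))*s(-5))*16 = (((3 + 4)*(-6 + (3 + 4*6)))*0)*16 = ((7*(-6 + (3 + 24)))*0)*16 = ((7*(-6 + 27))*0)*16 = ((7*21)*0)*16 = (147*0)*16 = 0*16 = 0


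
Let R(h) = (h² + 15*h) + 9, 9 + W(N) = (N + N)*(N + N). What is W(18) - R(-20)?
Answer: 1178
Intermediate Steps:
W(N) = -9 + 4*N² (W(N) = -9 + (N + N)*(N + N) = -9 + (2*N)*(2*N) = -9 + 4*N²)
R(h) = 9 + h² + 15*h
W(18) - R(-20) = (-9 + 4*18²) - (9 + (-20)² + 15*(-20)) = (-9 + 4*324) - (9 + 400 - 300) = (-9 + 1296) - 1*109 = 1287 - 109 = 1178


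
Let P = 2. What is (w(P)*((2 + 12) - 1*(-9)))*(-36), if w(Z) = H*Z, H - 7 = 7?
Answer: -23184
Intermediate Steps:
H = 14 (H = 7 + 7 = 14)
w(Z) = 14*Z
(w(P)*((2 + 12) - 1*(-9)))*(-36) = ((14*2)*((2 + 12) - 1*(-9)))*(-36) = (28*(14 + 9))*(-36) = (28*23)*(-36) = 644*(-36) = -23184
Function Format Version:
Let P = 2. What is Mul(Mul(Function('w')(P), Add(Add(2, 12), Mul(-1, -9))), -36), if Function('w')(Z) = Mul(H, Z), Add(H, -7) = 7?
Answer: -23184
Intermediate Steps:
H = 14 (H = Add(7, 7) = 14)
Function('w')(Z) = Mul(14, Z)
Mul(Mul(Function('w')(P), Add(Add(2, 12), Mul(-1, -9))), -36) = Mul(Mul(Mul(14, 2), Add(Add(2, 12), Mul(-1, -9))), -36) = Mul(Mul(28, Add(14, 9)), -36) = Mul(Mul(28, 23), -36) = Mul(644, -36) = -23184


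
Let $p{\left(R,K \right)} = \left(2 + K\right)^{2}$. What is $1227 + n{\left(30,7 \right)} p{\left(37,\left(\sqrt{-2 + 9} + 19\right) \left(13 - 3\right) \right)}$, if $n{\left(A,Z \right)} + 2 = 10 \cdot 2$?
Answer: $677379 + 69120 \sqrt{7} \approx 8.6025 \cdot 10^{5}$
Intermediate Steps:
$n{\left(A,Z \right)} = 18$ ($n{\left(A,Z \right)} = -2 + 10 \cdot 2 = -2 + 20 = 18$)
$1227 + n{\left(30,7 \right)} p{\left(37,\left(\sqrt{-2 + 9} + 19\right) \left(13 - 3\right) \right)} = 1227 + 18 \left(2 + \left(\sqrt{-2 + 9} + 19\right) \left(13 - 3\right)\right)^{2} = 1227 + 18 \left(2 + \left(\sqrt{7} + 19\right) 10\right)^{2} = 1227 + 18 \left(2 + \left(19 + \sqrt{7}\right) 10\right)^{2} = 1227 + 18 \left(2 + \left(190 + 10 \sqrt{7}\right)\right)^{2} = 1227 + 18 \left(192 + 10 \sqrt{7}\right)^{2}$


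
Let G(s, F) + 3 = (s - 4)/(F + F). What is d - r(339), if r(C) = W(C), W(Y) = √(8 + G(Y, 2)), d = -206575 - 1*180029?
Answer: -386604 - √355/2 ≈ -3.8661e+5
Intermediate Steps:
G(s, F) = -3 + (-4 + s)/(2*F) (G(s, F) = -3 + (s - 4)/(F + F) = -3 + (-4 + s)/((2*F)) = -3 + (-4 + s)*(1/(2*F)) = -3 + (-4 + s)/(2*F))
d = -386604 (d = -206575 - 180029 = -386604)
W(Y) = √(4 + Y/4) (W(Y) = √(8 + (½)*(-4 + Y - 6*2)/2) = √(8 + (½)*(½)*(-4 + Y - 12)) = √(8 + (½)*(½)*(-16 + Y)) = √(8 + (-4 + Y/4)) = √(4 + Y/4))
r(C) = √(16 + C)/2
d - r(339) = -386604 - √(16 + 339)/2 = -386604 - √355/2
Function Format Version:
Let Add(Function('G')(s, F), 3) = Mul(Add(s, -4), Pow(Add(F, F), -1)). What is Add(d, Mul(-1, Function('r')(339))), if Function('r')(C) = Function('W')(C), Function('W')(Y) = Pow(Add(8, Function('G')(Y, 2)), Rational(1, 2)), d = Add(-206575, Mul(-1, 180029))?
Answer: Add(-386604, Mul(Rational(-1, 2), Pow(355, Rational(1, 2)))) ≈ -3.8661e+5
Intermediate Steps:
Function('G')(s, F) = Add(-3, Mul(Rational(1, 2), Pow(F, -1), Add(-4, s))) (Function('G')(s, F) = Add(-3, Mul(Add(s, -4), Pow(Add(F, F), -1))) = Add(-3, Mul(Add(-4, s), Pow(Mul(2, F), -1))) = Add(-3, Mul(Add(-4, s), Mul(Rational(1, 2), Pow(F, -1)))) = Add(-3, Mul(Rational(1, 2), Pow(F, -1), Add(-4, s))))
d = -386604 (d = Add(-206575, -180029) = -386604)
Function('W')(Y) = Pow(Add(4, Mul(Rational(1, 4), Y)), Rational(1, 2)) (Function('W')(Y) = Pow(Add(8, Mul(Rational(1, 2), Pow(2, -1), Add(-4, Y, Mul(-6, 2)))), Rational(1, 2)) = Pow(Add(8, Mul(Rational(1, 2), Rational(1, 2), Add(-4, Y, -12))), Rational(1, 2)) = Pow(Add(8, Mul(Rational(1, 2), Rational(1, 2), Add(-16, Y))), Rational(1, 2)) = Pow(Add(8, Add(-4, Mul(Rational(1, 4), Y))), Rational(1, 2)) = Pow(Add(4, Mul(Rational(1, 4), Y)), Rational(1, 2)))
Function('r')(C) = Mul(Rational(1, 2), Pow(Add(16, C), Rational(1, 2)))
Add(d, Mul(-1, Function('r')(339))) = Add(-386604, Mul(-1, Mul(Rational(1, 2), Pow(Add(16, 339), Rational(1, 2))))) = Add(-386604, Mul(-1, Mul(Rational(1, 2), Pow(355, Rational(1, 2))))) = Add(-386604, Mul(Rational(-1, 2), Pow(355, Rational(1, 2))))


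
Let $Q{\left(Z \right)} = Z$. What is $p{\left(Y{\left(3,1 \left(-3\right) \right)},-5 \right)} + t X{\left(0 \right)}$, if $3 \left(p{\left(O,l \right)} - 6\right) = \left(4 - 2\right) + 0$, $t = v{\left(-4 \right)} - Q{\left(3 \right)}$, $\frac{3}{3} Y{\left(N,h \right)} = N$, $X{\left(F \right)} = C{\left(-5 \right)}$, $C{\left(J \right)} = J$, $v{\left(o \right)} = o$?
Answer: $\frac{125}{3} \approx 41.667$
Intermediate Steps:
$X{\left(F \right)} = -5$
$Y{\left(N,h \right)} = N$
$t = -7$ ($t = -4 - 3 = -7$)
$p{\left(O,l \right)} = \frac{20}{3}$ ($p{\left(O,l \right)} = 6 + \frac{\left(4 - 2\right) + 0}{3} = 6 + \frac{2 + 0}{3} = 6 + \frac{1}{3} \cdot 2 = 6 + \frac{2}{3} = \frac{20}{3}$)
$p{\left(Y{\left(3,1 \left(-3\right) \right)},-5 \right)} + t X{\left(0 \right)} = \frac{20}{3} - -35 = \frac{20}{3} + 35 = \frac{125}{3}$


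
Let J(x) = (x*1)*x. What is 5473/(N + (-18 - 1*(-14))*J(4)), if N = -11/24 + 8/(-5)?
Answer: -656760/7927 ≈ -82.851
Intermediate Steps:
J(x) = x**2 (J(x) = x*x = x**2)
N = -247/120 (N = -11*1/24 + 8*(-1/5) = -11/24 - 8/5 = -247/120 ≈ -2.0583)
5473/(N + (-18 - 1*(-14))*J(4)) = 5473/(-247/120 + (-18 - 1*(-14))*4**2) = 5473/(-247/120 + (-18 + 14)*16) = 5473/(-247/120 - 4*16) = 5473/(-247/120 - 64) = 5473/(-7927/120) = 5473*(-120/7927) = -656760/7927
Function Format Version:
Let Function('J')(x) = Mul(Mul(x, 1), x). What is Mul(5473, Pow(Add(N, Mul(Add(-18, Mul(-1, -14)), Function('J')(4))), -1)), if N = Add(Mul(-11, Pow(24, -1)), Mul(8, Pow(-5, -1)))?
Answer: Rational(-656760, 7927) ≈ -82.851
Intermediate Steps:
Function('J')(x) = Pow(x, 2) (Function('J')(x) = Mul(x, x) = Pow(x, 2))
N = Rational(-247, 120) (N = Add(Mul(-11, Rational(1, 24)), Mul(8, Rational(-1, 5))) = Add(Rational(-11, 24), Rational(-8, 5)) = Rational(-247, 120) ≈ -2.0583)
Mul(5473, Pow(Add(N, Mul(Add(-18, Mul(-1, -14)), Function('J')(4))), -1)) = Mul(5473, Pow(Add(Rational(-247, 120), Mul(Add(-18, Mul(-1, -14)), Pow(4, 2))), -1)) = Mul(5473, Pow(Add(Rational(-247, 120), Mul(Add(-18, 14), 16)), -1)) = Mul(5473, Pow(Add(Rational(-247, 120), Mul(-4, 16)), -1)) = Mul(5473, Pow(Add(Rational(-247, 120), -64), -1)) = Mul(5473, Pow(Rational(-7927, 120), -1)) = Mul(5473, Rational(-120, 7927)) = Rational(-656760, 7927)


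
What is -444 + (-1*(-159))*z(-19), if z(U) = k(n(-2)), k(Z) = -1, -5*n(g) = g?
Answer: -603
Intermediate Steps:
n(g) = -g/5
z(U) = -1
-444 + (-1*(-159))*z(-19) = -444 - 1*(-159)*(-1) = -444 + 159*(-1) = -444 - 159 = -603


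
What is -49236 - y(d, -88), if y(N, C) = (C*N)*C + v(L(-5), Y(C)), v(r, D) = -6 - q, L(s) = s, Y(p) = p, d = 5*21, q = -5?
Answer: -862355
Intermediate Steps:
d = 105
v(r, D) = -1 (v(r, D) = -6 - 1*(-5) = -6 + 5 = -1)
y(N, C) = -1 + N*C² (y(N, C) = (C*N)*C - 1 = N*C² - 1 = -1 + N*C²)
-49236 - y(d, -88) = -49236 - (-1 + 105*(-88)²) = -49236 - (-1 + 105*7744) = -49236 - (-1 + 813120) = -49236 - 1*813119 = -49236 - 813119 = -862355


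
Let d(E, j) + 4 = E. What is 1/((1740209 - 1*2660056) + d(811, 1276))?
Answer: -1/919040 ≈ -1.0881e-6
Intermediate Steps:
d(E, j) = -4 + E
1/((1740209 - 1*2660056) + d(811, 1276)) = 1/((1740209 - 1*2660056) + (-4 + 811)) = 1/((1740209 - 2660056) + 807) = 1/(-919847 + 807) = 1/(-919040) = -1/919040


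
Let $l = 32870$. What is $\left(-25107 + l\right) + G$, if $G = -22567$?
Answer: $-14804$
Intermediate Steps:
$\left(-25107 + l\right) + G = \left(-25107 + 32870\right) - 22567 = 7763 - 22567 = -14804$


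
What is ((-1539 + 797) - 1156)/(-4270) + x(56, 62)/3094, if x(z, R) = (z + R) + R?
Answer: 237179/471835 ≈ 0.50267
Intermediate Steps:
x(z, R) = z + 2*R (x(z, R) = (R + z) + R = z + 2*R)
((-1539 + 797) - 1156)/(-4270) + x(56, 62)/3094 = ((-1539 + 797) - 1156)/(-4270) + (56 + 2*62)/3094 = (-742 - 1156)*(-1/4270) + (56 + 124)*(1/3094) = -1898*(-1/4270) + 180*(1/3094) = 949/2135 + 90/1547 = 237179/471835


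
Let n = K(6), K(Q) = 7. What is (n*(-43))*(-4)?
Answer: 1204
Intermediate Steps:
n = 7
(n*(-43))*(-4) = (7*(-43))*(-4) = -301*(-4) = 1204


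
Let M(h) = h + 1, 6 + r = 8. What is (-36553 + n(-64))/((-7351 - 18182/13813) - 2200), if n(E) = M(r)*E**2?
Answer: 67034489/26389229 ≈ 2.5402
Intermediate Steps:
r = 2 (r = -6 + 8 = 2)
M(h) = 1 + h
n(E) = 3*E**2 (n(E) = (1 + 2)*E**2 = 3*E**2)
(-36553 + n(-64))/((-7351 - 18182/13813) - 2200) = (-36553 + 3*(-64)**2)/((-7351 - 18182/13813) - 2200) = (-36553 + 3*4096)/((-7351 - 18182*1/13813) - 2200) = (-36553 + 12288)/((-7351 - 18182/13813) - 2200) = -24265/(-101557545/13813 - 2200) = -24265/(-131946145/13813) = -24265*(-13813/131946145) = 67034489/26389229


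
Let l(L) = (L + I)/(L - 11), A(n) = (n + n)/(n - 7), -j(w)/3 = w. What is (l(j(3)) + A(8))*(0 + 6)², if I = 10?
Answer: 2871/5 ≈ 574.20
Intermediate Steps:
j(w) = -3*w
A(n) = 2*n/(-7 + n) (A(n) = (2*n)/(-7 + n) = 2*n/(-7 + n))
l(L) = (10 + L)/(-11 + L) (l(L) = (L + 10)/(L - 11) = (10 + L)/(-11 + L))
(l(j(3)) + A(8))*(0 + 6)² = ((10 - 3*3)/(-11 - 3*3) + 2*8/(-7 + 8))*(0 + 6)² = ((10 - 9)/(-11 - 9) + 2*8/1)*6² = (1/(-20) + 2*8*1)*36 = (-1/20*1 + 16)*36 = (-1/20 + 16)*36 = (319/20)*36 = 2871/5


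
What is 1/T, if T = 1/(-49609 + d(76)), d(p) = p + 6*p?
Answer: -49077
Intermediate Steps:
d(p) = 7*p
T = -1/49077 (T = 1/(-49609 + 7*76) = 1/(-49609 + 532) = 1/(-49077) = -1/49077 ≈ -2.0376e-5)
1/T = 1/(-1/49077) = -49077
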